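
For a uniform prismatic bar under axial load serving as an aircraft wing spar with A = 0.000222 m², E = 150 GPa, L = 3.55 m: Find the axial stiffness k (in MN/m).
Model: a uniform prismatic bar under axial load, so k = (A·E) / L.
Convert to SI units:
  E = 150 GPa = 1.5 × 10¹¹ Pa
Substitute:
  k = (0.000222 × (1.5 × 10¹¹)) / 3.55
  k = 9.38 × 10⁶ N/m
Convert: k = 9.38 × 10⁶ N/m = 9.38 MN/m
Final answer: k = 9.38 MN/m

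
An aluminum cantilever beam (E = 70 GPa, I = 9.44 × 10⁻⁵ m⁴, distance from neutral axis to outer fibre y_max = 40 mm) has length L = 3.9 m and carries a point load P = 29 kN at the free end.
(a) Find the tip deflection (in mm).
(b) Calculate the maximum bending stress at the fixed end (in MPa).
(a) Tip deflection of a cantilever with an end point load: δ = P·L^3 / (3·E·I). Convert P = 29 kN = 29000 N, E = 70 GPa = 7 × 10¹⁰ Pa.
  δ = (29000 × 3.9^3) / (3 × (7 × 10¹⁰) × (9.44 × 10⁻⁵)) = 0.08678 m = 86.78 mm
(b) Maximum bending moment at the fixed end: M = P·L = 29000 × 3.9 = 113100 N·m. Convert y_max = 40 mm = 0.04 m.
  σ = M·y_max / I = (113100 × 0.04) / (9.44 × 10⁻⁵) = 4.792 × 10⁷ Pa = 47.92 MPa
Final answer: (a) δ = 86.78 mm, (b) σ = 47.92 MPa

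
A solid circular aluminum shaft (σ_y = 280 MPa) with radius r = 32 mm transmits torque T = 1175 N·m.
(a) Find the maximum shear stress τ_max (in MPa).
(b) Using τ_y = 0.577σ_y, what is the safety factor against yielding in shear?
(a) For a solid circular shaft, τ_max = T·r/J with J = π·r^4/2, i.e. τ_max = 2·T / (π·r^3). Convert r = 32 mm = 0.032 m.
  τ_max = (2 × 1175) / (π × 0.032^3) = 2.283 × 10⁷ Pa = 22.83 MPa
(b) τ_y = 0.577 × 280 = 161.56 MPa
  SF = τ_y/τ_max = 161.56 / 22.83 = 7.077
Final answer: (a) τ_max = 22.83 MPa, (b) SF = 7.077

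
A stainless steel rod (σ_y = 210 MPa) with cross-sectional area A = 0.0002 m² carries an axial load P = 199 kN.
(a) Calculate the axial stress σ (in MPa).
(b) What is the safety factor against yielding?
(a) Axial stress σ = P/A. Convert P = 199 kN = 199000 N.
  σ = 199000 / 0.0002 = 9.95 × 10⁸ Pa = 995 MPa
(b) Safety factor SF = σ_y/σ = 210 / 995 = 0.2111
Final answer: (a) σ = 995 MPa, (b) SF = 0.2111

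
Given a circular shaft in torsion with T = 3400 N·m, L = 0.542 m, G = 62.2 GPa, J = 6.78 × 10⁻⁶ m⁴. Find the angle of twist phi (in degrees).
Model: a circular shaft in torsion, so phi = (T·L) / (G·J).
Convert to SI units:
  G = 62.2 GPa = 6.22 × 10¹⁰ Pa
Substitute:
  phi = (3400 × 0.542) / ((6.22 × 10¹⁰) × (6.78 × 10⁻⁶))
  phi = 0.00437 rad
Convert to degrees: phi = 0.00437 × 180/π = 0.2504°
Final answer: phi = 0.2504°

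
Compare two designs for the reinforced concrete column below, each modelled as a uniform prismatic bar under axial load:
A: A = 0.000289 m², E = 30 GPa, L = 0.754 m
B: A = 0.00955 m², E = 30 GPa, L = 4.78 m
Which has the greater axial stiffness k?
Model: a uniform prismatic bar under axial load, so k = (A·E) / L (SI units).
  A: k = (0.000289 × (3 × 10¹⁰)) / 0.754 = 1.15 × 10⁷ N/m = 11.5 MN/m
  B: k = (0.00955 × (3 × 10¹⁰)) / 4.78 = 5.994 × 10⁷ N/m = 59.94 MN/m
59.94 MN/m > 11.5 MN/m, so B is larger.
Final answer: B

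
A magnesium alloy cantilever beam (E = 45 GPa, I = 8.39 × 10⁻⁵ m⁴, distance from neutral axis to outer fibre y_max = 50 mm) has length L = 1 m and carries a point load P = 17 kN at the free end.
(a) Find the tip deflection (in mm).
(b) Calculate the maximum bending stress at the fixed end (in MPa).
(a) Tip deflection of a cantilever with an end point load: δ = P·L^3 / (3·E·I). Convert P = 17 kN = 17000 N, E = 45 GPa = 4.5 × 10¹⁰ Pa.
  δ = (17000 × 1^3) / (3 × (4.5 × 10¹⁰) × (8.39 × 10⁻⁵)) = 0.001501 m = 1.501 mm
(b) Maximum bending moment at the fixed end: M = P·L = 17000 × 1 = 17000 N·m. Convert y_max = 50 mm = 0.05 m.
  σ = M·y_max / I = (17000 × 0.05) / (8.39 × 10⁻⁵) = 1.013 × 10⁷ Pa = 10.13 MPa
Final answer: (a) δ = 1.501 mm, (b) σ = 10.13 MPa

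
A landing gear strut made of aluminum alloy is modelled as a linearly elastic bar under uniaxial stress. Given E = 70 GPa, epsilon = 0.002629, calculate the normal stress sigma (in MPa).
Model: a linearly elastic bar under uniaxial stress, so epsilon = sigma / E.
Solve for sigma: sigma = epsilon·E.
Convert to SI units:
  E = 70 GPa = 7 × 10¹⁰ Pa
Substitute:
  sigma = 0.002629 × (7 × 10¹⁰)
  sigma = 1.84 × 10⁸ Pa
Convert: sigma = 1.84 × 10⁸ Pa = 184 MPa
Final answer: sigma = 184 MPa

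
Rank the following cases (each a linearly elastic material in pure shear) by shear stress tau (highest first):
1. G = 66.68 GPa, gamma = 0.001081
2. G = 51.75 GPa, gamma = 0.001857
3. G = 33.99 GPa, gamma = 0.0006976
Model: a linearly elastic material in pure shear, so tau = G·gamma (SI units).
  Case 1: tau = (6.668 × 10¹⁰) × 0.001081 = 7.208 × 10⁷ Pa = 72.08 MPa
  Case 2: tau = (5.175 × 10¹⁰) × 0.001857 = 9.61 × 10⁷ Pa = 96.1 MPa
  Case 3: tau = (3.399 × 10¹⁰) × 0.0006976 = 2.371 × 10⁷ Pa = 23.71 MPa
Ordering: 96.1 MPa (case 2) > 72.08 MPa (case 1) > 23.71 MPa (case 3)
Final answer: 2, 1, 3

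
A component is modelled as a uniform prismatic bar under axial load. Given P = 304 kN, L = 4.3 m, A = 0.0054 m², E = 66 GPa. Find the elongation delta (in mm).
Model: a uniform prismatic bar under axial load, so delta = (P·L) / (A·E).
Convert to SI units:
  P = 304 kN = 304000 N
  E = 66 GPa = 6.6 × 10¹⁰ Pa
Substitute:
  delta = (304000 × 4.3) / (0.0054 × (6.6 × 10¹⁰))
  delta = 0.003668 m
Convert: delta = 0.003668 m = 3.668 mm
Final answer: delta = 3.668 mm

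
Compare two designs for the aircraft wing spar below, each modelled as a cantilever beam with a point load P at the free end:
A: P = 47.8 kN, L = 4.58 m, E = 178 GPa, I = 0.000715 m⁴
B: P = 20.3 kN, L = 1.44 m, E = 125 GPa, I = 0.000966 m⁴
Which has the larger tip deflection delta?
Model: a cantilever beam with a point load P at the free end, so delta = (P·L^3) / (3·E·I) (SI units).
  A: delta = (47800 × 4.58^3) / (3 × (1.78 × 10¹¹) × 0.000715) = 0.01203 m = 12.03 mm
  B: delta = (20300 × 1.44^3) / (3 × (1.25 × 10¹¹) × 0.000966) = 0.0001673 m = 0.1673 mm
12.03 mm > 0.1673 mm, so A is larger.
Final answer: A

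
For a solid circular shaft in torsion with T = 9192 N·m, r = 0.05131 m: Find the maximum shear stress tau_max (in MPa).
Model: a solid circular shaft in torsion, so tau_max = (2·T) / (π·r^3).
Substitute:
  tau_max = (2 × 9192) / (π × 0.05131^3)
  tau_max = 4.332 × 10⁷ Pa
Convert: tau_max = 4.332 × 10⁷ Pa = 43.32 MPa
Final answer: tau_max = 43.32 MPa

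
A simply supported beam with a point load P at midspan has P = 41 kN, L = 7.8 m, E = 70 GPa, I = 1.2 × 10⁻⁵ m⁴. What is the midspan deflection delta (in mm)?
Model: a simply supported beam with a point load P at midspan, so delta = (P·L^3) / (48·E·I).
Convert to SI units:
  P = 41 kN = 41000 N
  E = 70 GPa = 7 × 10¹⁰ Pa
Substitute:
  delta = (41000 × 7.8^3) / (48 × (7 × 10¹⁰) × (1.2 × 10⁻⁵))
  delta = 0.4826 m
Convert: delta = 0.4826 m = 482.6 mm
Final answer: delta = 482.6 mm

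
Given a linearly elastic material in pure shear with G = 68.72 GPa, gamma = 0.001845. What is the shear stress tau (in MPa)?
Model: a linearly elastic material in pure shear, so tau = G·gamma.
Convert to SI units:
  G = 68.72 GPa = 6.872 × 10¹⁰ Pa
Substitute:
  tau = (6.872 × 10¹⁰) × 0.001845
  tau = 1.268 × 10⁸ Pa
Convert: tau = 1.268 × 10⁸ Pa = 126.8 MPa
Final answer: tau = 126.8 MPa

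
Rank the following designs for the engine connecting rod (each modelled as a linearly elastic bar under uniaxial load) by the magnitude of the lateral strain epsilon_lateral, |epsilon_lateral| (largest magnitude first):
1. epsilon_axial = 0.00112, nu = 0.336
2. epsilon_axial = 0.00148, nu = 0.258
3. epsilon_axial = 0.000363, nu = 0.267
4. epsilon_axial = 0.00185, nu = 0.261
Model: a linearly elastic bar under uniaxial load, so epsilon_lateral = -nu·epsilon_axial (SI units).
  Case 1: epsilon_lateral = -(0.336 × 0.00112) = -0.0003763
  Case 2: epsilon_lateral = -(0.258 × 0.00148) = -0.0003818
  Case 3: epsilon_lateral = -(0.267 × 0.000363) = -9.692 × 10⁻⁵
  Case 4: epsilon_lateral = -(0.261 × 0.00185) = -0.0004829
Ordering by |epsilon_lateral|: 0.0004829 (case 4) > 0.0003818 (case 2) > 0.0003763 (case 1) > 9.692 × 10⁻⁵ (case 3)
Final answer: 4, 2, 1, 3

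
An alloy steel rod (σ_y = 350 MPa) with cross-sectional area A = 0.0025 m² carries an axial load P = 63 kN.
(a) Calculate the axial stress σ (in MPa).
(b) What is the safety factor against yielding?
(a) Axial stress σ = P/A. Convert P = 63 kN = 63000 N.
  σ = 63000 / 0.0025 = 2.52 × 10⁷ Pa = 25.2 MPa
(b) Safety factor SF = σ_y/σ = 350 / 25.2 = 13.89
Final answer: (a) σ = 25.2 MPa, (b) SF = 13.89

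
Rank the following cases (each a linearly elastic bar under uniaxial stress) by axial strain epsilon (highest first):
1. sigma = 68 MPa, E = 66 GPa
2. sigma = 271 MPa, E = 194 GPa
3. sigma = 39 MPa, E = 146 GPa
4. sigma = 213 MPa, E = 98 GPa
Model: a linearly elastic bar under uniaxial stress, so epsilon = sigma / E (SI units).
  Case 1: epsilon = (6.8 × 10⁷) / (6.6 × 10¹⁰) = 0.00103
  Case 2: epsilon = (2.71 × 10⁸) / (1.94 × 10¹¹) = 0.001397
  Case 3: epsilon = (3.9 × 10⁷) / (1.46 × 10¹¹) = 0.0002671
  Case 4: epsilon = (2.13 × 10⁸) / (9.8 × 10¹⁰) = 0.002173
Ordering: 0.002173 (case 4) > 0.001397 (case 2) > 0.00103 (case 1) > 0.0002671 (case 3)
Final answer: 4, 2, 1, 3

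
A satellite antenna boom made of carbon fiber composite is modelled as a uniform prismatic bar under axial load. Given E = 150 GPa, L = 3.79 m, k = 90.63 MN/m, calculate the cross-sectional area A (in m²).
Model: a uniform prismatic bar under axial load, so k = (A·E) / L.
Solve for A: A = (k·L) / E.
Convert to SI units:
  E = 150 GPa = 1.5 × 10¹¹ Pa
  k = 90.63 MN/m = 9.063 × 10⁷ N/m
Substitute:
  A = ((9.063 × 10⁷) × 3.79) / (1.5 × 10¹¹)
  A = 0.00229 m²
Final answer: A = 0.00229 m²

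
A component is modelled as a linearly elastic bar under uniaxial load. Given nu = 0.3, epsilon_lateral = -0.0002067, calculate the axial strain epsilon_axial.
Model: a linearly elastic bar under uniaxial load, so epsilon_lateral = -nu·epsilon_axial.
Solve for epsilon_axial: epsilon_axial = -epsilon_lateral / nu.
Substitute:
  epsilon_axial = -(-0.0002067) / 0.3
  epsilon_axial = 0.000689
Final answer: epsilon_axial = 0.000689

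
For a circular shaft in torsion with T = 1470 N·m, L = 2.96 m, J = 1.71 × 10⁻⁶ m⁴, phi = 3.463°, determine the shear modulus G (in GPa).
Model: a circular shaft in torsion, so phi = (T·L) / (G·J).
Solve for G: G = (T·L) / (phi·J).
Convert to SI units:
  phi = 3.463° = 0.06044 rad
Substitute:
  G = (1470 × 2.96) / (0.06044 × (1.71 × 10⁻⁶))
  G = 4.21 × 10¹⁰ Pa
Convert: G = 4.21 × 10¹⁰ Pa = 42.1 GPa
Final answer: G = 42.1 GPa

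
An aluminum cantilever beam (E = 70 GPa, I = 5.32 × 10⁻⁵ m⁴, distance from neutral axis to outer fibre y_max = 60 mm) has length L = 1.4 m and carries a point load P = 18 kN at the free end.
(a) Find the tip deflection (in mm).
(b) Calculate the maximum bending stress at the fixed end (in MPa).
(a) Tip deflection of a cantilever with an end point load: δ = P·L^3 / (3·E·I). Convert P = 18 kN = 18000 N, E = 70 GPa = 7 × 10¹⁰ Pa.
  δ = (18000 × 1.4^3) / (3 × (7 × 10¹⁰) × (5.32 × 10⁻⁵)) = 0.004421 m = 4.421 mm
(b) Maximum bending moment at the fixed end: M = P·L = 18000 × 1.4 = 25200 N·m. Convert y_max = 60 mm = 0.06 m.
  σ = M·y_max / I = (25200 × 0.06) / (5.32 × 10⁻⁵) = 2.842 × 10⁷ Pa = 28.42 MPa
Final answer: (a) δ = 4.421 mm, (b) σ = 28.42 MPa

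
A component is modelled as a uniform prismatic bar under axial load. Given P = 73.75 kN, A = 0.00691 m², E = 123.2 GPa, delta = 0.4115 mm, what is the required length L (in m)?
Model: a uniform prismatic bar under axial load, so delta = (P·L) / (A·E).
Solve for L: L = (delta·A·E) / P.
Convert to SI units:
  P = 73.75 kN = 73750 N
  E = 123.2 GPa = 1.232 × 10¹¹ Pa
  delta = 0.4115 mm = 0.0004115 m
Substitute:
  L = (0.0004115 × 0.00691 × (1.232 × 10¹¹)) / 73750
  L = 4.75 m
Final answer: L = 4.75 m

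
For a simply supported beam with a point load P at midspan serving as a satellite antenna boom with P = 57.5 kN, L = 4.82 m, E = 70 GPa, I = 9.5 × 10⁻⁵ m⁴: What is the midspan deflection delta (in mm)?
Model: a simply supported beam with a point load P at midspan, so delta = (P·L^3) / (48·E·I).
Convert to SI units:
  P = 57.5 kN = 57500 N
  E = 70 GPa = 7 × 10¹⁰ Pa
Substitute:
  delta = (57500 × 4.82^3) / (48 × (7 × 10¹⁰) × (9.5 × 10⁻⁵))
  delta = 0.02017 m
Convert: delta = 0.02017 m = 20.17 mm
Final answer: delta = 20.17 mm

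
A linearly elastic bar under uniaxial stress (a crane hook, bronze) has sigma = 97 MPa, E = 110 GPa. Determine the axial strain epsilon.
Model: a linearly elastic bar under uniaxial stress, so epsilon = sigma / E.
Convert to SI units:
  sigma = 97 MPa = 9.7 × 10⁷ Pa
  E = 110 GPa = 1.1 × 10¹¹ Pa
Substitute:
  epsilon = (9.7 × 10⁷) / (1.1 × 10¹¹)
  epsilon = 0.0008818
Final answer: epsilon = 0.0008818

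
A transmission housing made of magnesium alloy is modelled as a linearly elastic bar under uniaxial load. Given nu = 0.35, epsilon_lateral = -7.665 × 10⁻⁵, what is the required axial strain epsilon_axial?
Model: a linearly elastic bar under uniaxial load, so epsilon_lateral = -nu·epsilon_axial.
Solve for epsilon_axial: epsilon_axial = -epsilon_lateral / nu.
Substitute:
  epsilon_axial = -(-7.665 × 10⁻⁵) / 0.35
  epsilon_axial = 0.000219
Final answer: epsilon_axial = 0.000219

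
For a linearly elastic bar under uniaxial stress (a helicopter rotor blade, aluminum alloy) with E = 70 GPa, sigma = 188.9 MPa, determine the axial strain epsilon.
Model: a linearly elastic bar under uniaxial stress, so sigma = E·epsilon.
Solve for epsilon: epsilon = sigma / E.
Convert to SI units:
  E = 70 GPa = 7 × 10¹⁰ Pa
  sigma = 188.9 MPa = 1.889 × 10⁸ Pa
Substitute:
  epsilon = (1.889 × 10⁸) / (7 × 10¹⁰)
  epsilon = 0.002699
Final answer: epsilon = 0.002699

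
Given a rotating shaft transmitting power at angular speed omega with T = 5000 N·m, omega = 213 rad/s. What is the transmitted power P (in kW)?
Model: a rotating shaft transmitting power at angular speed omega, so P = T·omega.
Substitute:
  P = 5000 × 213
  P = 1.065 × 10⁶ W
Convert: P = 1.065 × 10⁶ W = 1065 kW
Final answer: P = 1065 kW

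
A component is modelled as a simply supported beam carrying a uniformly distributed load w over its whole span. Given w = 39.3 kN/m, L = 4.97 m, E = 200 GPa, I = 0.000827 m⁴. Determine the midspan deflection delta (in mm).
Model: a simply supported beam carrying a uniformly distributed load w over its whole span, so delta = (5·w·L^4) / (384·E·I).
Convert to SI units:
  w = 39.3 kN/m = 39300 N/m
  E = 200 GPa = 2 × 10¹¹ Pa
Substitute:
  delta = (5 × 39300 × 4.97^4) / (384 × (2 × 10¹¹) × 0.000827)
  delta = 0.001888 m
Convert: delta = 0.001888 m = 1.888 mm
Final answer: delta = 1.888 mm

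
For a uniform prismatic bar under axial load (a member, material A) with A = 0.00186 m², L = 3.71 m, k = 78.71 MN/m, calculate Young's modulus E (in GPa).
Model: a uniform prismatic bar under axial load, so k = (A·E) / L.
Solve for E: E = (k·L) / A.
Convert to SI units:
  k = 78.71 MN/m = 7.871 × 10⁷ N/m
Substitute:
  E = ((7.871 × 10⁷) × 3.71) / 0.00186
  E = 1.57 × 10¹¹ Pa
Convert: E = 1.57 × 10¹¹ Pa = 157 GPa
Final answer: E = 157 GPa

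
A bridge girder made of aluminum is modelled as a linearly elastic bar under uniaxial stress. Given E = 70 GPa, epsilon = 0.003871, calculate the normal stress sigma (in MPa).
Model: a linearly elastic bar under uniaxial stress, so epsilon = sigma / E.
Solve for sigma: sigma = epsilon·E.
Convert to SI units:
  E = 70 GPa = 7 × 10¹⁰ Pa
Substitute:
  sigma = 0.003871 × (7 × 10¹⁰)
  sigma = 2.71 × 10⁸ Pa
Convert: sigma = 2.71 × 10⁸ Pa = 271 MPa
Final answer: sigma = 271 MPa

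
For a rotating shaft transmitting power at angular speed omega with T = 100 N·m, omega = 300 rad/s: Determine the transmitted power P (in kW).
Model: a rotating shaft transmitting power at angular speed omega, so P = T·omega.
Substitute:
  P = 100 × 300
  P = 30000 W
Convert: P = 30000 W = 30 kW
Final answer: P = 30 kW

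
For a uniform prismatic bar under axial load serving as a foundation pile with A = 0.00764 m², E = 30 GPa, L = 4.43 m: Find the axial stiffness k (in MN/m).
Model: a uniform prismatic bar under axial load, so k = (A·E) / L.
Convert to SI units:
  E = 30 GPa = 3 × 10¹⁰ Pa
Substitute:
  k = (0.00764 × (3 × 10¹⁰)) / 4.43
  k = 5.174 × 10⁷ N/m
Convert: k = 5.174 × 10⁷ N/m = 51.74 MN/m
Final answer: k = 51.74 MN/m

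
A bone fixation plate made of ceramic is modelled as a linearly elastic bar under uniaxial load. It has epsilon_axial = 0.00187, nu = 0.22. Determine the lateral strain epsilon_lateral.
Model: a linearly elastic bar under uniaxial load, so epsilon_lateral = -nu·epsilon_axial.
Substitute:
  epsilon_lateral = -(0.22 × 0.00187)
  epsilon_lateral = -0.0004114
Final answer: epsilon_lateral = -0.0004114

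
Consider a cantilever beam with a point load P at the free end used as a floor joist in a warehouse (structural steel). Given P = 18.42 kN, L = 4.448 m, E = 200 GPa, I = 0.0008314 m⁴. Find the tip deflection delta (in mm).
Model: a cantilever beam with a point load P at the free end, so delta = (P·L^3) / (3·E·I).
Convert to SI units:
  P = 18.42 kN = 18420 N
  E = 200 GPa = 2 × 10¹¹ Pa
Substitute:
  delta = (18420 × 4.448^3) / (3 × (2 × 10¹¹) × 0.0008314)
  delta = 0.00325 m
Convert: delta = 0.00325 m = 3.25 mm
Final answer: delta = 3.25 mm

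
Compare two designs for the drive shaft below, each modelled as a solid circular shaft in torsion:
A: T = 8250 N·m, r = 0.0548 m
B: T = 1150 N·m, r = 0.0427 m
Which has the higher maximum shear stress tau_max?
Model: a solid circular shaft in torsion, so tau_max = (2·T) / (π·r^3) (SI units).
  A: tau_max = (2 × 8250) / (π × 0.0548^3) = 3.191 × 10⁷ Pa = 31.91 MPa
  B: tau_max = (2 × 1150) / (π × 0.0427^3) = 9.404 × 10⁶ Pa = 9.404 MPa
31.91 MPa > 9.404 MPa, so A is larger.
Final answer: A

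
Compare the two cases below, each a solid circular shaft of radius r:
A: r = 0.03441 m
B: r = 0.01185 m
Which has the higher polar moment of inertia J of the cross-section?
Model: a solid circular shaft of radius r, so J = (π·r^4) / 2 (SI units).
  A: J = (π × 0.03441^4) / 2 = 2.202 × 10⁻⁶ m⁴
  B: J = (π × 0.01185^4) / 2 = 3.097 × 10⁻⁸ m⁴
2.202 × 10⁻⁶ m⁴ > 3.097 × 10⁻⁸ m⁴, so A is larger.
Final answer: A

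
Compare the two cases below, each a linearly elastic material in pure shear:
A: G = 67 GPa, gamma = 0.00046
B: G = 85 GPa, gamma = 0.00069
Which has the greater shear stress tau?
Model: a linearly elastic material in pure shear, so tau = G·gamma (SI units).
  A: tau = (6.7 × 10¹⁰) × 0.00046 = 3.082 × 10⁷ Pa = 30.82 MPa
  B: tau = (8.5 × 10¹⁰) × 0.00069 = 5.865 × 10⁷ Pa = 58.65 MPa
58.65 MPa > 30.82 MPa, so B is larger.
Final answer: B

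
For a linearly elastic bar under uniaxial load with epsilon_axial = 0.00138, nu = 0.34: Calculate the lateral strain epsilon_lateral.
Model: a linearly elastic bar under uniaxial load, so epsilon_lateral = -nu·epsilon_axial.
Substitute:
  epsilon_lateral = -(0.34 × 0.00138)
  epsilon_lateral = -0.0004692
Final answer: epsilon_lateral = -0.0004692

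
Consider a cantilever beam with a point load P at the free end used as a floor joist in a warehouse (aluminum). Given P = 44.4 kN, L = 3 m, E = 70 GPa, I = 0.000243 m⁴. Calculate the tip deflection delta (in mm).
Model: a cantilever beam with a point load P at the free end, so delta = (P·L^3) / (3·E·I).
Convert to SI units:
  P = 44.4 kN = 44400 N
  E = 70 GPa = 7 × 10¹⁰ Pa
Substitute:
  delta = (44400 × 3^3) / (3 × (7 × 10¹⁰) × 0.000243)
  delta = 0.02349 m
Convert: delta = 0.02349 m = 23.49 mm
Final answer: delta = 23.49 mm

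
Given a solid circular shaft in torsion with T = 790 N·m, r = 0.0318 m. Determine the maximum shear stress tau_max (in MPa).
Model: a solid circular shaft in torsion, so tau_max = (2·T) / (π·r^3).
Substitute:
  tau_max = (2 × 790) / (π × 0.0318^3)
  tau_max = 1.564 × 10⁷ Pa
Convert: tau_max = 1.564 × 10⁷ Pa = 15.64 MPa
Final answer: tau_max = 15.64 MPa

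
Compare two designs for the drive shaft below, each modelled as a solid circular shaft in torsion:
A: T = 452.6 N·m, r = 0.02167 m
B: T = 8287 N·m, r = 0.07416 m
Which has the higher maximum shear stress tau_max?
Model: a solid circular shaft in torsion, so tau_max = (2·T) / (π·r^3) (SI units).
  A: tau_max = (2 × 452.6) / (π × 0.02167^3) = 2.832 × 10⁷ Pa = 28.32 MPa
  B: tau_max = (2 × 8287) / (π × 0.07416^3) = 1.294 × 10⁷ Pa = 12.94 MPa
28.32 MPa > 12.94 MPa, so A is larger.
Final answer: A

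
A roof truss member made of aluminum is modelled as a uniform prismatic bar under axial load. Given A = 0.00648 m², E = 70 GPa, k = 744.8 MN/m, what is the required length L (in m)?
Model: a uniform prismatic bar under axial load, so k = (A·E) / L.
Solve for L: L = (A·E) / k.
Convert to SI units:
  E = 70 GPa = 7 × 10¹⁰ Pa
  k = 744.8 MN/m = 7.448 × 10⁸ N/m
Substitute:
  L = (0.00648 × (7 × 10¹⁰)) / (7.448 × 10⁸)
  L = 0.609 m
Final answer: L = 0.609 m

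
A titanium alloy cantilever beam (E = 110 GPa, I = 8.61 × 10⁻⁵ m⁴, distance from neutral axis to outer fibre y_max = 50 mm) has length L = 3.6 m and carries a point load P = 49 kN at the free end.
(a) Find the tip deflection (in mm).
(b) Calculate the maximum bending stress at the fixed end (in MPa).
(a) Tip deflection of a cantilever with an end point load: δ = P·L^3 / (3·E·I). Convert P = 49 kN = 49000 N, E = 110 GPa = 1.1 × 10¹¹ Pa.
  δ = (49000 × 3.6^3) / (3 × (1.1 × 10¹¹) × (8.61 × 10⁻⁵)) = 0.08046 m = 80.46 mm
(b) Maximum bending moment at the fixed end: M = P·L = 49000 × 3.6 = 176400 N·m. Convert y_max = 50 mm = 0.05 m.
  σ = M·y_max / I = (176400 × 0.05) / (8.61 × 10⁻⁵) = 1.024 × 10⁸ Pa = 102.4 MPa
Final answer: (a) δ = 80.46 mm, (b) σ = 102.4 MPa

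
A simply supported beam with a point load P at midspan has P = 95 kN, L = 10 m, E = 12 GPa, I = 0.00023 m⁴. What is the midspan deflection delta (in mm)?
Model: a simply supported beam with a point load P at midspan, so delta = (P·L^3) / (48·E·I).
Convert to SI units:
  P = 95 kN = 95000 N
  E = 12 GPa = 1.2 × 10¹⁰ Pa
Substitute:
  delta = (95000 × 10^3) / (48 × (1.2 × 10¹⁰) × 0.00023)
  delta = 0.7171 m
Convert: delta = 0.7171 m = 717.1 mm
Final answer: delta = 717.1 mm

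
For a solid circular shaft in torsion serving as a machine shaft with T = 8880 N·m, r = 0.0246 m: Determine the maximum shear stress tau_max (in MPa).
Model: a solid circular shaft in torsion, so tau_max = (2·T) / (π·r^3).
Substitute:
  tau_max = (2 × 8880) / (π × 0.0246^3)
  tau_max = 3.797 × 10⁸ Pa
Convert: tau_max = 3.797 × 10⁸ Pa = 379.7 MPa
Final answer: tau_max = 379.7 MPa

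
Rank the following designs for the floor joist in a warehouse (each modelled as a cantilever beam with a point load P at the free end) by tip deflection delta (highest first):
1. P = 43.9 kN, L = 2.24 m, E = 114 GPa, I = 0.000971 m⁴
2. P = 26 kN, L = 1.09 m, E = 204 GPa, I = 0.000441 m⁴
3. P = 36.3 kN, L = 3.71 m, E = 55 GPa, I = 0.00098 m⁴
Model: a cantilever beam with a point load P at the free end, so delta = (P·L^3) / (3·E·I) (SI units).
  Case 1: delta = (43900 × 2.24^3) / (3 × (1.14 × 10¹¹) × 0.000971) = 0.001486 m = 1.486 mm
  Case 2: delta = (26000 × 1.09^3) / (3 × (2.04 × 10¹¹) × 0.000441) = 0.0001248 m = 0.1248 mm
  Case 3: delta = (36300 × 3.71^3) / (3 × (5.5 × 10¹⁰) × 0.00098) = 0.01146 m = 11.46 mm
Ordering: 11.46 mm (case 3) > 1.486 mm (case 1) > 0.1248 mm (case 2)
Final answer: 3, 1, 2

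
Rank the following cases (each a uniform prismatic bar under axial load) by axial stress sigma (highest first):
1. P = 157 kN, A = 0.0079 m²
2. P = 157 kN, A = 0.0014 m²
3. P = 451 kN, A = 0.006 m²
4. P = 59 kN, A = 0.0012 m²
Model: a uniform prismatic bar under axial load, so sigma = P / A (SI units).
  Case 1: sigma = 157000 / 0.0079 = 1.987 × 10⁷ Pa = 19.87 MPa
  Case 2: sigma = 157000 / 0.0014 = 1.121 × 10⁸ Pa = 112.1 MPa
  Case 3: sigma = 451000 / 0.006 = 7.517 × 10⁷ Pa = 75.17 MPa
  Case 4: sigma = 59000 / 0.0012 = 4.917 × 10⁷ Pa = 49.17 MPa
Ordering: 112.1 MPa (case 2) > 75.17 MPa (case 3) > 49.17 MPa (case 4) > 19.87 MPa (case 1)
Final answer: 2, 3, 4, 1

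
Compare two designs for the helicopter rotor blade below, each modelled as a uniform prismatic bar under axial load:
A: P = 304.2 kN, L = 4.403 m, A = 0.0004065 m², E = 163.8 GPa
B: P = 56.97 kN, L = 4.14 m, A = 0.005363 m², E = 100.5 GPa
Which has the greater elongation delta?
Model: a uniform prismatic bar under axial load, so delta = (P·L) / (A·E) (SI units).
  A: delta = (304200 × 4.403) / (0.0004065 × (1.638 × 10¹¹)) = 0.02012 m = 20.12 mm
  B: delta = (56970 × 4.14) / (0.005363 × (1.005 × 10¹¹)) = 0.0004376 m = 0.4376 mm
20.12 mm > 0.4376 mm, so A is larger.
Final answer: A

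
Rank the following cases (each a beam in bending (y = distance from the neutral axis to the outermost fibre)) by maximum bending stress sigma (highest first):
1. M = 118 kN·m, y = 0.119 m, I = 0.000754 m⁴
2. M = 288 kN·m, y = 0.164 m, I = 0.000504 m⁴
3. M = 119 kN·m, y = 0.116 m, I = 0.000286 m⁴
Model: a beam in bending (y = distance from the neutral axis to the outermost fibre), so sigma = (M·y) / I (SI units).
  Case 1: sigma = (118000 × 0.119) / 0.000754 = 1.862 × 10⁷ Pa = 18.62 MPa
  Case 2: sigma = (288000 × 0.164) / 0.000504 = 9.371 × 10⁷ Pa = 93.71 MPa
  Case 3: sigma = (119000 × 0.116) / 0.000286 = 4.827 × 10⁷ Pa = 48.27 MPa
Ordering: 93.71 MPa (case 2) > 48.27 MPa (case 3) > 18.62 MPa (case 1)
Final answer: 2, 3, 1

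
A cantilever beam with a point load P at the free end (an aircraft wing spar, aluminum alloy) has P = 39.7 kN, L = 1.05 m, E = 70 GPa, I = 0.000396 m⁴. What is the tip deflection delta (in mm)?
Model: a cantilever beam with a point load P at the free end, so delta = (P·L^3) / (3·E·I).
Convert to SI units:
  P = 39.7 kN = 39700 N
  E = 70 GPa = 7 × 10¹⁰ Pa
Substitute:
  delta = (39700 × 1.05^3) / (3 × (7 × 10¹⁰) × 0.000396)
  delta = 0.0005526 m
Convert: delta = 0.0005526 m = 0.5526 mm
Final answer: delta = 0.5526 mm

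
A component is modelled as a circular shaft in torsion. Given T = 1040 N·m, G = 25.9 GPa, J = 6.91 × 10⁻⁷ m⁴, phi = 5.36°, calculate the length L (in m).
Model: a circular shaft in torsion, so phi = (T·L) / (G·J).
Solve for L: L = (phi·G·J) / T.
Convert to SI units:
  G = 25.9 GPa = 2.59 × 10¹⁰ Pa
  phi = 5.36° = 0.09355 rad
Substitute:
  L = (0.09355 × (2.59 × 10¹⁰) × (6.91 × 10⁻⁷)) / 1040
  L = 1.61 m
Final answer: L = 1.61 m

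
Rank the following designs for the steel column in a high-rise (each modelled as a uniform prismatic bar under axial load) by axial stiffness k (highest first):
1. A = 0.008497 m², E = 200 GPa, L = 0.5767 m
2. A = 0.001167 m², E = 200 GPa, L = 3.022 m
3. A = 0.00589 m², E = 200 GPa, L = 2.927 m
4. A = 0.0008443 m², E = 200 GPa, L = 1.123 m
Model: a uniform prismatic bar under axial load, so k = (A·E) / L (SI units).
  Case 1: k = (0.008497 × (2 × 10¹¹)) / 0.5767 = 2.947 × 10⁹ N/m = 2947 MN/m
  Case 2: k = (0.001167 × (2 × 10¹¹)) / 3.022 = 7.723 × 10⁷ N/m = 77.23 MN/m
  Case 3: k = (0.00589 × (2 × 10¹¹)) / 2.927 = 4.025 × 10⁸ N/m = 402.5 MN/m
  Case 4: k = (0.0008443 × (2 × 10¹¹)) / 1.123 = 1.504 × 10⁸ N/m = 150.4 MN/m
Ordering: 2947 MN/m (case 1) > 402.5 MN/m (case 3) > 150.4 MN/m (case 4) > 77.23 MN/m (case 2)
Final answer: 1, 3, 4, 2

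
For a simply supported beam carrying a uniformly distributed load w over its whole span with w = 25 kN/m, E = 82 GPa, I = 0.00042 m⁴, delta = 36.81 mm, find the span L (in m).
Model: a simply supported beam carrying a uniformly distributed load w over its whole span, so delta = (5·w·L^4) / (384·E·I).
Solve for L: L = ((384·delta·E·I) / (5·w))^(1/4).
Convert to SI units:
  w = 25 kN/m = 25000 N/m
  E = 82 GPa = 8.2 × 10¹⁰ Pa
  delta = 36.81 mm = 0.03681 m
Substitute:
  L = ((384 × 0.03681 × (8.2 × 10¹⁰) × 0.00042) / (5 × 25000))^(1/4)
  L = 7.9 m
Final answer: L = 7.9 m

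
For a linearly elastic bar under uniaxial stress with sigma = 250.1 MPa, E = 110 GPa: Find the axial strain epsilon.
Model: a linearly elastic bar under uniaxial stress, so epsilon = sigma / E.
Convert to SI units:
  sigma = 250.1 MPa = 2.501 × 10⁸ Pa
  E = 110 GPa = 1.1 × 10¹¹ Pa
Substitute:
  epsilon = (2.501 × 10⁸) / (1.1 × 10¹¹)
  epsilon = 0.002274
Final answer: epsilon = 0.002274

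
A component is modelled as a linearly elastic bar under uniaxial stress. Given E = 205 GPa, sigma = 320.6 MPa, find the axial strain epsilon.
Model: a linearly elastic bar under uniaxial stress, so sigma = E·epsilon.
Solve for epsilon: epsilon = sigma / E.
Convert to SI units:
  E = 205 GPa = 2.05 × 10¹¹ Pa
  sigma = 320.6 MPa = 3.206 × 10⁸ Pa
Substitute:
  epsilon = (3.206 × 10⁸) / (2.05 × 10¹¹)
  epsilon = 0.001564
Final answer: epsilon = 0.001564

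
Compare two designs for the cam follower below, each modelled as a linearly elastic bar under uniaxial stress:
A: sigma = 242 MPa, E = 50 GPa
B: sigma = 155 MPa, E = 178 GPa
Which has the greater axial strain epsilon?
Model: a linearly elastic bar under uniaxial stress, so epsilon = sigma / E (SI units).
  A: epsilon = (2.42 × 10⁸) / (5 × 10¹⁰) = 0.00484
  B: epsilon = (1.55 × 10⁸) / (1.78 × 10¹¹) = 0.0008708
0.00484 > 0.0008708, so A is larger.
Final answer: A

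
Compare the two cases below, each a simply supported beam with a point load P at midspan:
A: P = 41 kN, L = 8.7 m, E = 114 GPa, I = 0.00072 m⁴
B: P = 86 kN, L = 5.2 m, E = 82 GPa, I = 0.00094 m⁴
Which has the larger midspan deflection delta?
Model: a simply supported beam with a point load P at midspan, so delta = (P·L^3) / (48·E·I) (SI units).
  A: delta = (41000 × 8.7^3) / (48 × (1.14 × 10¹¹) × 0.00072) = 0.006853 m = 6.853 mm
  B: delta = (86000 × 5.2^3) / (48 × (8.2 × 10¹⁰) × 0.00094) = 0.003268 m = 3.268 mm
6.853 mm > 3.268 mm, so A is larger.
Final answer: A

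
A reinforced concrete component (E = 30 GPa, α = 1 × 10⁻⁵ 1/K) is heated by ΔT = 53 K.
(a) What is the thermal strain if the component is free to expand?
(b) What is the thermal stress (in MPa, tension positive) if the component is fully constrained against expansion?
(a) Free thermal strain ε_th = α·ΔT = (1 × 10⁻⁵) × 53 = 0.00053
(b) Fully constrained, the expansion is suppressed, so σ = -E·α·ΔT. Convert E = 30 GPa = 3 × 10¹⁰ Pa.
  σ = -(3 × 10¹⁰) × (1 × 10⁻⁵) × 53 = -1.59 × 10⁷ Pa = -15.9 MPa (compressive)
Final answer: (a) ε_th = 0.00053, (b) σ = -15.9 MPa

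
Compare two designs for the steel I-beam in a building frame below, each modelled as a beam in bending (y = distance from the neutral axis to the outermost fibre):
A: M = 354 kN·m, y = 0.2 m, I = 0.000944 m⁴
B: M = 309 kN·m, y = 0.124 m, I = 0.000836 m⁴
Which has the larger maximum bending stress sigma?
Model: a beam in bending (y = distance from the neutral axis to the outermost fibre), so sigma = (M·y) / I (SI units).
  A: sigma = (354000 × 0.2) / 0.000944 = 7.5 × 10⁷ Pa = 75 MPa
  B: sigma = (309000 × 0.124) / 0.000836 = 4.583 × 10⁷ Pa = 45.83 MPa
75 MPa > 45.83 MPa, so A is larger.
Final answer: A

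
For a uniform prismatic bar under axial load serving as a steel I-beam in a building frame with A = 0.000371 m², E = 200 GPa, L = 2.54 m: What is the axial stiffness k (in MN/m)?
Model: a uniform prismatic bar under axial load, so k = (A·E) / L.
Convert to SI units:
  E = 200 GPa = 2 × 10¹¹ Pa
Substitute:
  k = (0.000371 × (2 × 10¹¹)) / 2.54
  k = 2.921 × 10⁷ N/m
Convert: k = 2.921 × 10⁷ N/m = 29.21 MN/m
Final answer: k = 29.21 MN/m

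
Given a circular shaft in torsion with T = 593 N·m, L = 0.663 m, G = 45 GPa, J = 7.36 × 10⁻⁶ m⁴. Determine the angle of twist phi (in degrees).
Model: a circular shaft in torsion, so phi = (T·L) / (G·J).
Convert to SI units:
  G = 45 GPa = 4.5 × 10¹⁰ Pa
Substitute:
  phi = (593 × 0.663) / ((4.5 × 10¹⁰) × (7.36 × 10⁻⁶))
  phi = 0.001187 rad
Convert to degrees: phi = 0.001187 × 180/π = 0.06801°
Final answer: phi = 0.06801°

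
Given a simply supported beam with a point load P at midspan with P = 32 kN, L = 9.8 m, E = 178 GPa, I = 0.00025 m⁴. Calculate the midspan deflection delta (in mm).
Model: a simply supported beam with a point load P at midspan, so delta = (P·L^3) / (48·E·I).
Convert to SI units:
  P = 32 kN = 32000 N
  E = 178 GPa = 1.78 × 10¹¹ Pa
Substitute:
  delta = (32000 × 9.8^3) / (48 × (1.78 × 10¹¹) × 0.00025)
  delta = 0.0141 m
Convert: delta = 0.0141 m = 14.1 mm
Final answer: delta = 14.1 mm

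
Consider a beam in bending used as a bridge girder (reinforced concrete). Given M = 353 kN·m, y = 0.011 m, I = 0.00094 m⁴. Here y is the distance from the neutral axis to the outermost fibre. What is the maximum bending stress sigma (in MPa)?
Model: a beam in bending, so sigma = (M·y) / I.
Convert to SI units:
  M = 353 kN·m = 353000 N·m
Substitute:
  sigma = (353000 × 0.011) / 0.00094
  sigma = 4.131 × 10⁶ Pa
Convert: sigma = 4.131 × 10⁶ Pa = 4.131 MPa
Final answer: sigma = 4.131 MPa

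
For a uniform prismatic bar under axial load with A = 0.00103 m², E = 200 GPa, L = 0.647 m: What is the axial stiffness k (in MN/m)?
Model: a uniform prismatic bar under axial load, so k = (A·E) / L.
Convert to SI units:
  E = 200 GPa = 2 × 10¹¹ Pa
Substitute:
  k = (0.00103 × (2 × 10¹¹)) / 0.647
  k = 3.184 × 10⁸ N/m
Convert: k = 3.184 × 10⁸ N/m = 318.4 MN/m
Final answer: k = 318.4 MN/m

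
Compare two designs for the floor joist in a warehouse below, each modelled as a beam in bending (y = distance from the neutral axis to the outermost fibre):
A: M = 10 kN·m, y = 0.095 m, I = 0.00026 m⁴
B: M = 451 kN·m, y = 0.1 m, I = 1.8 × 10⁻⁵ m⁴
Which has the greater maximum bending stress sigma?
Model: a beam in bending (y = distance from the neutral axis to the outermost fibre), so sigma = (M·y) / I (SI units).
  A: sigma = (10000 × 0.095) / 0.00026 = 3.654 × 10⁶ Pa = 3.654 MPa
  B: sigma = (451000 × 0.1) / (1.8 × 10⁻⁵) = 2.506 × 10⁹ Pa = 2506 MPa
2506 MPa > 3.654 MPa, so B is larger.
Final answer: B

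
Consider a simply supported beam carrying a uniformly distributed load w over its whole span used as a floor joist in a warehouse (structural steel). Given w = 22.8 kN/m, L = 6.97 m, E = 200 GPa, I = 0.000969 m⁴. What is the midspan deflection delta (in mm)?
Model: a simply supported beam carrying a uniformly distributed load w over its whole span, so delta = (5·w·L^4) / (384·E·I).
Convert to SI units:
  w = 22.8 kN/m = 22800 N/m
  E = 200 GPa = 2 × 10¹¹ Pa
Substitute:
  delta = (5 × 22800 × 6.97^4) / (384 × (2 × 10¹¹) × 0.000969)
  delta = 0.003615 m
Convert: delta = 0.003615 m = 3.615 mm
Final answer: delta = 3.615 mm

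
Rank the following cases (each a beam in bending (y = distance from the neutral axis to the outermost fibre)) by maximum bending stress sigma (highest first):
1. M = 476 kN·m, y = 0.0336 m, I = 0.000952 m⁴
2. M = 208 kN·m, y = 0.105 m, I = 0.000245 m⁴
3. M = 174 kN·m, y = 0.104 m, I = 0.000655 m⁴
Model: a beam in bending (y = distance from the neutral axis to the outermost fibre), so sigma = (M·y) / I (SI units).
  Case 1: sigma = (476000 × 0.0336) / 0.000952 = 1.68 × 10⁷ Pa = 16.8 MPa
  Case 2: sigma = (208000 × 0.105) / 0.000245 = 8.914 × 10⁷ Pa = 89.14 MPa
  Case 3: sigma = (174000 × 0.104) / 0.000655 = 2.763 × 10⁷ Pa = 27.63 MPa
Ordering: 89.14 MPa (case 2) > 27.63 MPa (case 3) > 16.8 MPa (case 1)
Final answer: 2, 3, 1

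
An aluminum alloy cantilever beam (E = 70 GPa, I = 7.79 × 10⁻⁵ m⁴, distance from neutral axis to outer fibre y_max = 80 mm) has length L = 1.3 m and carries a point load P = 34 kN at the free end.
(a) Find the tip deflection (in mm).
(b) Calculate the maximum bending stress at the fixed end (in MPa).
(a) Tip deflection of a cantilever with an end point load: δ = P·L^3 / (3·E·I). Convert P = 34 kN = 34000 N, E = 70 GPa = 7 × 10¹⁰ Pa.
  δ = (34000 × 1.3^3) / (3 × (7 × 10¹⁰) × (7.79 × 10⁻⁵)) = 0.004566 m = 4.566 mm
(b) Maximum bending moment at the fixed end: M = P·L = 34000 × 1.3 = 44200 N·m. Convert y_max = 80 mm = 0.08 m.
  σ = M·y_max / I = (44200 × 0.08) / (7.79 × 10⁻⁵) = 4.539 × 10⁷ Pa = 45.39 MPa
Final answer: (a) δ = 4.566 mm, (b) σ = 45.39 MPa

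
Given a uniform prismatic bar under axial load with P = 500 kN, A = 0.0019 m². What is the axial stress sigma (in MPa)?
Model: a uniform prismatic bar under axial load, so sigma = P / A.
Convert to SI units:
  P = 500 kN = 500000 N
Substitute:
  sigma = 500000 / 0.0019
  sigma = 2.632 × 10⁸ Pa
Convert: sigma = 2.632 × 10⁸ Pa = 263.2 MPa
Final answer: sigma = 263.2 MPa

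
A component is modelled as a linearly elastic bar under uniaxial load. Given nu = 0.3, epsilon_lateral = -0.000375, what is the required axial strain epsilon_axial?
Model: a linearly elastic bar under uniaxial load, so epsilon_lateral = -nu·epsilon_axial.
Solve for epsilon_axial: epsilon_axial = -epsilon_lateral / nu.
Substitute:
  epsilon_axial = -(-0.000375) / 0.3
  epsilon_axial = 0.00125
Final answer: epsilon_axial = 0.00125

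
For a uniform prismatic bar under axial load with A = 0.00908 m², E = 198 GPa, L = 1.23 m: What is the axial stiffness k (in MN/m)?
Model: a uniform prismatic bar under axial load, so k = (A·E) / L.
Convert to SI units:
  E = 198 GPa = 1.98 × 10¹¹ Pa
Substitute:
  k = (0.00908 × (1.98 × 10¹¹)) / 1.23
  k = 1.462 × 10⁹ N/m
Convert: k = 1.462 × 10⁹ N/m = 1462 MN/m
Final answer: k = 1462 MN/m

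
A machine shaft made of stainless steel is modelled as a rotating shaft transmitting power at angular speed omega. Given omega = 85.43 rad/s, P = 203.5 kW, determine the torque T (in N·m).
Model: a rotating shaft transmitting power at angular speed omega, so P = T·omega.
Solve for T: T = P / omega.
Convert to SI units:
  P = 203.5 kW = 203500 W
Substitute:
  T = 203500 / 85.43
  T = 2382 N·m
Final answer: T = 2382 N·m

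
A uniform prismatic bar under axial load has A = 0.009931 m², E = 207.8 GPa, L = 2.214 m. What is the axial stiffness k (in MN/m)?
Model: a uniform prismatic bar under axial load, so k = (A·E) / L.
Convert to SI units:
  E = 207.8 GPa = 2.078 × 10¹¹ Pa
Substitute:
  k = (0.009931 × (2.078 × 10¹¹)) / 2.214
  k = 9.321 × 10⁸ N/m
Convert: k = 9.321 × 10⁸ N/m = 932.1 MN/m
Final answer: k = 932.1 MN/m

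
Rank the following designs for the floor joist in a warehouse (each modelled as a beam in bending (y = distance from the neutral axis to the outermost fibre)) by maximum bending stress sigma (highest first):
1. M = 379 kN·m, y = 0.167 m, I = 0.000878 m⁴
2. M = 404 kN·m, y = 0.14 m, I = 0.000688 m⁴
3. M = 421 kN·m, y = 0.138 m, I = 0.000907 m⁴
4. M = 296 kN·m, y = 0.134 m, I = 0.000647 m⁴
Model: a beam in bending (y = distance from the neutral axis to the outermost fibre), so sigma = (M·y) / I (SI units).
  Case 1: sigma = (379000 × 0.167) / 0.000878 = 7.209 × 10⁷ Pa = 72.09 MPa
  Case 2: sigma = (404000 × 0.14) / 0.000688 = 8.221 × 10⁷ Pa = 82.21 MPa
  Case 3: sigma = (421000 × 0.138) / 0.000907 = 6.406 × 10⁷ Pa = 64.06 MPa
  Case 4: sigma = (296000 × 0.134) / 0.000647 = 6.13 × 10⁷ Pa = 61.3 MPa
Ordering: 82.21 MPa (case 2) > 72.09 MPa (case 1) > 64.06 MPa (case 3) > 61.3 MPa (case 4)
Final answer: 2, 1, 3, 4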